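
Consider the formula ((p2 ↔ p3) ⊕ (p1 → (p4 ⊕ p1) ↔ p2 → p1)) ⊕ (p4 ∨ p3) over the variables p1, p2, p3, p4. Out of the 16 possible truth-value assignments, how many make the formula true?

6

p1 | p2 | p3 | p4 || φ
T  | T  | T  | T  || F
T  | T  | T  | F  || T
T  | T  | F  | T  || T
T  | T  | F  | F  || T
T  | F  | T  | T  || T
T  | F  | T  | F  || F
T  | F  | F  | T  || F
T  | F  | F  | F  || F
F  | T  | T  | T  || F
F  | T  | T  | F  || F
F  | T  | F  | T  || T
F  | T  | F  | F  || F
F  | F  | T  | T  || F
F  | F  | T  | F  || F
F  | F  | F  | T  || T
F  | F  | F  | F  || F
The formula is true on 6 of the 16 rows.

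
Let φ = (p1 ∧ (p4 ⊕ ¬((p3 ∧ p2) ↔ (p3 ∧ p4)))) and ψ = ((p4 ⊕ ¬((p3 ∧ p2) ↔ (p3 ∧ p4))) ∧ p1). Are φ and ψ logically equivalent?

p1 | p2 | p3 | p4 | φ | ψ
-- | -- | -- | -- | - | -
1  | 1  | 1  | 1  | 1 | 1
1  | 1  | 1  | 0  | 1 | 1
1  | 1  | 0  | 1  | 1 | 1
1  | 1  | 0  | 0  | 0 | 0
1  | 0  | 1  | 1  | 0 | 0
1  | 0  | 1  | 0  | 0 | 0
1  | 0  | 0  | 1  | 1 | 1
1  | 0  | 0  | 0  | 0 | 0
0  | 1  | 1  | 1  | 0 | 0
0  | 1  | 1  | 0  | 0 | 0
0  | 1  | 0  | 1  | 0 | 0
0  | 1  | 0  | 0  | 0 | 0
0  | 0  | 1  | 1  | 0 | 0
0  | 0  | 1  | 0  | 0 | 0
0  | 0  | 0  | 1  | 0 | 0
0  | 0  | 0  | 0  | 0 | 0
The columns for φ and ψ agree on every row, so they are logically equivalent.

equivalent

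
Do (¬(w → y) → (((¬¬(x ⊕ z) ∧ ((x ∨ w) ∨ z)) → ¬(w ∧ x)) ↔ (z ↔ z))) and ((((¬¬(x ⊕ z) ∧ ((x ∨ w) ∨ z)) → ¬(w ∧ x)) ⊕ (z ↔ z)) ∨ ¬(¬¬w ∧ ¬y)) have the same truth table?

x | y | z | w | φ | ψ
- | - | - | - | - | -
F | F | F | F | T | T
F | F | F | T | T | F
F | F | T | F | T | T
F | F | T | T | T | F
F | T | F | F | T | T
F | T | F | T | T | T
F | T | T | F | T | T
F | T | T | T | T | T
T | F | F | F | T | T
T | F | F | T | F | T
T | F | T | F | T | T
T | F | T | T | T | F
T | T | F | F | T | T
T | T | F | T | T | T
T | T | T | F | T | T
T | T | T | T | T | T
The columns differ at x=F, y=F, z=F, w=T (φ=T, ψ=F), so they are not equivalent.

not equivalent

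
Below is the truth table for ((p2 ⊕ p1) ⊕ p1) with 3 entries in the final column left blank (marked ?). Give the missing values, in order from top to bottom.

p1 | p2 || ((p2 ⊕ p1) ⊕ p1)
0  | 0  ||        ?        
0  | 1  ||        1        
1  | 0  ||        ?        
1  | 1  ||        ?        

0, 0, 1

Row p1=0, p2=0: (p2 ⊕ p1) = 0, so ((p2 ⊕ p1) ⊕ p1) = 0.
Row p1=1, p2=0: (p2 ⊕ p1) = 1, so ((p2 ⊕ p1) ⊕ p1) = 0.
Row p1=1, p2=1: (p2 ⊕ p1) = 0, so ((p2 ⊕ p1) ⊕ p1) = 1.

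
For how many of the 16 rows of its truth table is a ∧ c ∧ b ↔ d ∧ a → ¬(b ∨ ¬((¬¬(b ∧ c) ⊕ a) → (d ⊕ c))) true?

3

a | b | c | d || φ
T | T | T | T || F
T | T | T | F || T
T | T | F | T || T
T | T | F | F || F
T | F | T | T || T
T | F | T | F || F
T | F | F | T || F
T | F | F | F || F
F | T | T | T || F
F | T | T | F || F
F | T | F | T || F
F | T | F | F || F
F | F | T | T || F
F | F | T | F || F
F | F | F | T || F
F | F | F | F || F
The formula is true on 3 of the 16 rows.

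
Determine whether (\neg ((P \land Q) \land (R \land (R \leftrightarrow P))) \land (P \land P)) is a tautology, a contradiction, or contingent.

contingent

P | Q | R | φ
- | - | - | -
0 | 0 | 0 | 0
0 | 0 | 1 | 0
0 | 1 | 0 | 0
0 | 1 | 1 | 0
1 | 0 | 0 | 1
1 | 0 | 1 | 1
1 | 1 | 0 | 1
1 | 1 | 1 | 0
3 of 8 rows are 1, so the formula is contingent.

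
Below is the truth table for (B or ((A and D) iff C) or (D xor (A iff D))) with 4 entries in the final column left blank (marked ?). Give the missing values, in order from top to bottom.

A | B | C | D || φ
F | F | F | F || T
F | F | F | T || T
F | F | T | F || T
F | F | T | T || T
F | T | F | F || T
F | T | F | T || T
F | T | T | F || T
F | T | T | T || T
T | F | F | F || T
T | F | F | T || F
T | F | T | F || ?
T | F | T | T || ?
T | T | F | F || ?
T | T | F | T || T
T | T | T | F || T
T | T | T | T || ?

F, T, T, T

Row A=T, B=F, C=T, D=F: ((A and D) iff C) = F, (D xor (A iff D)) = F, so the formula = F.
Row A=T, B=F, C=T, D=T: ((A and D) iff C) = T, (D xor (A iff D)) = F, so the formula = T.
Row A=T, B=T, C=F, D=F: ((A and D) iff C) = T, (D xor (A iff D)) = F, so the formula = T.
Row A=T, B=T, C=T, D=T: ((A and D) iff C) = T, (D xor (A iff D)) = F, so the formula = T.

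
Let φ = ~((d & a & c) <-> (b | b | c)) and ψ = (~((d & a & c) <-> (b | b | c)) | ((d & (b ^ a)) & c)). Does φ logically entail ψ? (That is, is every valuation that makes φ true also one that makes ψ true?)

a | b | c | d || φ | ψ
0 | 0 | 0 | 0 || 0 | 0
0 | 0 | 0 | 1 || 0 | 0
0 | 0 | 1 | 0 || 1 | 1
0 | 0 | 1 | 1 || 1 | 1
0 | 1 | 0 | 0 || 1 | 1
0 | 1 | 0 | 1 || 1 | 1
0 | 1 | 1 | 0 || 1 | 1
0 | 1 | 1 | 1 || 1 | 1
1 | 0 | 0 | 0 || 0 | 0
1 | 0 | 0 | 1 || 0 | 0
1 | 0 | 1 | 0 || 1 | 1
1 | 0 | 1 | 1 || 0 | 1
1 | 1 | 0 | 0 || 1 | 1
1 | 1 | 0 | 1 || 1 | 1
1 | 1 | 1 | 0 || 1 | 1
1 | 1 | 1 | 1 || 0 | 0
In every row where φ is true, ψ is also true, so φ ⊨ ψ.

yes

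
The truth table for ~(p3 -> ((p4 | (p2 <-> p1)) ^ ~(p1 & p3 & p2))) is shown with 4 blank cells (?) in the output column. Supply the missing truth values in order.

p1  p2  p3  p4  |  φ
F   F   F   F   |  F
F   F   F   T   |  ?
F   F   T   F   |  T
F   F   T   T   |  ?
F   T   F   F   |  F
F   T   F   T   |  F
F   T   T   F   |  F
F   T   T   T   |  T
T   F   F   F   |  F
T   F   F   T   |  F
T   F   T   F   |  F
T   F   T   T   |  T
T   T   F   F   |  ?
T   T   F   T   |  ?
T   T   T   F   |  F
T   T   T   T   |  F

Row p1=F, p2=F, p3=F, p4=T: ((p4 | (p2 <-> p1)) ^ ~(p1 & p3 & p2)) = F, (p3 -> ((p4 | (p2 <-> p1)) ^ ~(p1 & p3 & p2))) = T, so the formula = F.
Row p1=F, p2=F, p3=T, p4=T: ((p4 | (p2 <-> p1)) ^ ~(p1 & p3 & p2)) = F, (p3 -> ((p4 | (p2 <-> p1)) ^ ~(p1 & p3 & p2))) = F, so the formula = T.
Row p1=T, p2=T, p3=F, p4=F: ((p4 | (p2 <-> p1)) ^ ~(p1 & p3 & p2)) = F, (p3 -> ((p4 | (p2 <-> p1)) ^ ~(p1 & p3 & p2))) = T, so the formula = F.
Row p1=T, p2=T, p3=F, p4=T: ((p4 | (p2 <-> p1)) ^ ~(p1 & p3 & p2)) = F, (p3 -> ((p4 | (p2 <-> p1)) ^ ~(p1 & p3 & p2))) = T, so the formula = F.

F, T, F, F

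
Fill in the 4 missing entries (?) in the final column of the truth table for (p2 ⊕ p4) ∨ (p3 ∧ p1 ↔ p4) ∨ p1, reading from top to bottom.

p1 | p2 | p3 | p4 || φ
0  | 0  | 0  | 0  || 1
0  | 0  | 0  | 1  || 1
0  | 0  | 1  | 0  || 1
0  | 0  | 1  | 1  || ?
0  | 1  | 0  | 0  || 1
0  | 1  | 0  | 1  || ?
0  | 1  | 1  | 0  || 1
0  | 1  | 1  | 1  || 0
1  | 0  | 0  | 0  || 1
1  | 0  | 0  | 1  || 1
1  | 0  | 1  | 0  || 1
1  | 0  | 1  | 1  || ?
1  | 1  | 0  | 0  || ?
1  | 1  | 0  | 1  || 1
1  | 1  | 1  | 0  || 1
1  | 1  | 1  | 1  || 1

1, 0, 1, 1

Row p1=0, p2=0, p3=1, p4=1: (p2 ⊕ p4) = 1, (p3 ∧ p1 ↔ p4) = 0, so the formula = 1.
Row p1=0, p2=1, p3=0, p4=1: (p2 ⊕ p4) = 0, (p3 ∧ p1 ↔ p4) = 0, so the formula = 0.
Row p1=1, p2=0, p3=1, p4=1: (p2 ⊕ p4) = 1, (p3 ∧ p1 ↔ p4) = 1, so the formula = 1.
Row p1=1, p2=1, p3=0, p4=0: (p2 ⊕ p4) = 1, (p3 ∧ p1 ↔ p4) = 1, so the formula = 1.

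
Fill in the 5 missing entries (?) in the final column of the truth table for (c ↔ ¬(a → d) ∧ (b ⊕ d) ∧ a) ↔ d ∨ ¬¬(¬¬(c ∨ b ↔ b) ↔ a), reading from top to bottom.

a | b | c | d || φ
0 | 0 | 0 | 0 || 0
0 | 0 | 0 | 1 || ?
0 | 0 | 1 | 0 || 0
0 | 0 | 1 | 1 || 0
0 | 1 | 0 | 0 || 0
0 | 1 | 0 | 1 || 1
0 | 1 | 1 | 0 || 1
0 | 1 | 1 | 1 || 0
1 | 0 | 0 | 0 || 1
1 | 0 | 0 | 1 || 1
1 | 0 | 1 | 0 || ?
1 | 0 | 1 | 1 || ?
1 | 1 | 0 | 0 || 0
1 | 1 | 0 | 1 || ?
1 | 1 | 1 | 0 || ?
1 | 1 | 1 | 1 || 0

Row a=0, b=0, c=0, d=1: (c ↔ ¬(a → d) ∧ (b ⊕ d) ∧ a) = 1, (d ∨ ¬¬(¬¬(c ∨ b ↔ b) ↔ a)) = 1, so the formula = 1.
Row a=1, b=0, c=1, d=0: (c ↔ ¬(a → d) ∧ (b ⊕ d) ∧ a) = 0, (d ∨ ¬¬(¬¬(c ∨ b ↔ b) ↔ a)) = 0, so the formula = 1.
Row a=1, b=0, c=1, d=1: (c ↔ ¬(a → d) ∧ (b ⊕ d) ∧ a) = 0, (d ∨ ¬¬(¬¬(c ∨ b ↔ b) ↔ a)) = 1, so the formula = 0.
Row a=1, b=1, c=0, d=1: (c ↔ ¬(a → d) ∧ (b ⊕ d) ∧ a) = 1, (d ∨ ¬¬(¬¬(c ∨ b ↔ b) ↔ a)) = 1, so the formula = 1.
Row a=1, b=1, c=1, d=0: (c ↔ ¬(a → d) ∧ (b ⊕ d) ∧ a) = 1, (d ∨ ¬¬(¬¬(c ∨ b ↔ b) ↔ a)) = 1, so the formula = 1.

1, 1, 0, 1, 1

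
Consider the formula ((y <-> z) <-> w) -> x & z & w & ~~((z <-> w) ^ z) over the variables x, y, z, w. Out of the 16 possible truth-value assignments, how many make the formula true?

x | y | z | w | φ
- | - | - | - | -
F | F | F | F | T
F | F | F | T | F
F | F | T | F | F
F | F | T | T | T
F | T | F | F | F
F | T | F | T | T
F | T | T | F | T
F | T | T | T | F
T | F | F | F | T
T | F | F | T | F
T | F | T | F | F
T | F | T | T | T
T | T | F | F | F
T | T | F | T | T
T | T | T | F | T
T | T | T | T | F
The formula is true on 8 of the 16 rows.

8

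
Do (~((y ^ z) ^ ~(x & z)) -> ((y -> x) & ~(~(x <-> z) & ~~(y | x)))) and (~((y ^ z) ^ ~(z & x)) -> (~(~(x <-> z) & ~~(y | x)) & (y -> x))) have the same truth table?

equivalent

x  y  z  |  φ  ψ
T  T  T  |  T  T
T  T  F  |  F  F
T  F  T  |  T  T
T  F  F  |  T  T
F  T  T  |  T  T
F  T  F  |  F  F
F  F  T  |  T  T
F  F  F  |  T  T
The columns for φ and ψ agree on every row, so they are logically equivalent.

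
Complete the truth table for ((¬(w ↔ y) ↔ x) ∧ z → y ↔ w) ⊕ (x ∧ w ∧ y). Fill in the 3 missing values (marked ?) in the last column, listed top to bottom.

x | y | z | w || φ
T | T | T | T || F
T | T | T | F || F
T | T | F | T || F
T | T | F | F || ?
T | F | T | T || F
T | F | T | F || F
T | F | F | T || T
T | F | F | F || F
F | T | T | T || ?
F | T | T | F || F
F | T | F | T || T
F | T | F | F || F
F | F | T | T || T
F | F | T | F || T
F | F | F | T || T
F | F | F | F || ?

F, T, F

Row x=T, y=T, z=F, w=F: ((¬(w ↔ y) ↔ x) ∧ z → y ↔ w) = F, (x ∧ w ∧ y) = F, so the formula = F.
Row x=F, y=T, z=T, w=T: ((¬(w ↔ y) ↔ x) ∧ z → y ↔ w) = T, (x ∧ w ∧ y) = F, so the formula = T.
Row x=F, y=F, z=F, w=F: ((¬(w ↔ y) ↔ x) ∧ z → y ↔ w) = F, (x ∧ w ∧ y) = F, so the formula = F.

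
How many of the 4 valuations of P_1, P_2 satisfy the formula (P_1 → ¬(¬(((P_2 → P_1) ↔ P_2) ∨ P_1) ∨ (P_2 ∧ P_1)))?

P_1 | P_2 | (P_2 → P_1) | ((P_2 → P_1) ↔ P_2) | (((P_2 → P_1) ↔ P_2) ∨ P_1) | ¬(((P_2 → P_1) ↔ P_2) ∨ P_1) | (P_2 ∧ P_1) | φ
--- | --- | ----------- | ------------------- | --------------------------- | ---------------------------- | ----------- | -
 T  |  T  |      T      |          T          |              T              |              F               |      T      | F
 T  |  F  |      T      |          F          |              T              |              F               |      F      | T
 F  |  T  |      F      |          F          |              F              |              T               |      F      | T
 F  |  F  |      T      |          F          |              F              |              T               |      F      | T
The formula is true on 3 of the 4 rows.

3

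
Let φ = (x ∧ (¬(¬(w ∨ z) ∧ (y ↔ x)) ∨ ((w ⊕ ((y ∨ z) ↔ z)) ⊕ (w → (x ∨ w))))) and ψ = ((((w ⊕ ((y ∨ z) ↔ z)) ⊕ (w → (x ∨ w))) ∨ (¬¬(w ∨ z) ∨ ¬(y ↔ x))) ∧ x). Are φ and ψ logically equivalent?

equivalent

x | y | z | w | φ | ψ
- | - | - | - | - | -
T | T | T | T | T | T
T | T | T | F | T | T
T | T | F | T | T | T
T | T | F | F | T | T
T | F | T | T | T | T
T | F | T | F | T | T
T | F | F | T | T | T
T | F | F | F | T | T
F | T | T | T | F | F
F | T | T | F | F | F
F | T | F | T | F | F
F | T | F | F | F | F
F | F | T | T | F | F
F | F | T | F | F | F
F | F | F | T | F | F
F | F | F | F | F | F
The columns for φ and ψ agree on every row, so they are logically equivalent.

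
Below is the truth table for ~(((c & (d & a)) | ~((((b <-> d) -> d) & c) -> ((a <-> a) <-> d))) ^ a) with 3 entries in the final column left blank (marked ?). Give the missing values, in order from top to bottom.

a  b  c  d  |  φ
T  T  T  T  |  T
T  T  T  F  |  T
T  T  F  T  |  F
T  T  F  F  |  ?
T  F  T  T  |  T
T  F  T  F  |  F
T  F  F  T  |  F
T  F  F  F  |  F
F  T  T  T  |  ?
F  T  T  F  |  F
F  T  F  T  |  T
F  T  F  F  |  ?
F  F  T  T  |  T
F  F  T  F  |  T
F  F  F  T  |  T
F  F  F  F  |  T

F, T, T

Row a=T, b=T, c=F, d=F: ((c & (d & a)) | ~((((b <-> d) -> d) & c) -> ((a <-> a) <-> d))) = F, (((c & (d & a)) | ~((((b <-> d) -> d) & c) -> ((a <-> a) <-> d))) ^ a) = T, so the formula = F.
Row a=F, b=T, c=T, d=T: ((c & (d & a)) | ~((((b <-> d) -> d) & c) -> ((a <-> a) <-> d))) = F, (((c & (d & a)) | ~((((b <-> d) -> d) & c) -> ((a <-> a) <-> d))) ^ a) = F, so the formula = T.
Row a=F, b=T, c=F, d=F: ((c & (d & a)) | ~((((b <-> d) -> d) & c) -> ((a <-> a) <-> d))) = F, (((c & (d & a)) | ~((((b <-> d) -> d) & c) -> ((a <-> a) <-> d))) ^ a) = F, so the formula = T.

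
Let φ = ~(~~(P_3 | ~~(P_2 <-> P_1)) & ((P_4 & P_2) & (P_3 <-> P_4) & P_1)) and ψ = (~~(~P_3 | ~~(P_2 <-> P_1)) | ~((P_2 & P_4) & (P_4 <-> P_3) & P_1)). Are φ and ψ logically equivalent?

not equivalent

P_1 | P_2 | P_3 | P_4 | φ | ψ
--- | --- | --- | --- | - | -
 T  |  T  |  T  |  T  | F | T
 T  |  T  |  T  |  F  | T | T
 T  |  T  |  F  |  T  | T | T
 T  |  T  |  F  |  F  | T | T
 T  |  F  |  T  |  T  | T | T
 T  |  F  |  T  |  F  | T | T
 T  |  F  |  F  |  T  | T | T
 T  |  F  |  F  |  F  | T | T
 F  |  T  |  T  |  T  | T | T
 F  |  T  |  T  |  F  | T | T
 F  |  T  |  F  |  T  | T | T
 F  |  T  |  F  |  F  | T | T
 F  |  F  |  T  |  T  | T | T
 F  |  F  |  T  |  F  | T | T
 F  |  F  |  F  |  T  | T | T
 F  |  F  |  F  |  F  | T | T
The columns differ at P_1=T, P_2=T, P_3=T, P_4=T (φ=F, ψ=T), so they are not equivalent.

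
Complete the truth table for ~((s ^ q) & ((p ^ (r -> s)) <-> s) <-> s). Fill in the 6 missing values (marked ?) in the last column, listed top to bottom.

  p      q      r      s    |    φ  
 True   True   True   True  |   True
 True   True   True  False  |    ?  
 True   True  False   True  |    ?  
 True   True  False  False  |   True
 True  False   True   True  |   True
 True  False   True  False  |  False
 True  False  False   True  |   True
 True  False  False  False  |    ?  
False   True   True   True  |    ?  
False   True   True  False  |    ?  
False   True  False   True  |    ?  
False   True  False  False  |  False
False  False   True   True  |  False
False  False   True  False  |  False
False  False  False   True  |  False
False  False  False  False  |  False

False, True, False, True, True, True

Row p=True, q=True, r=True, s=False: ((s ^ q) & ((p ^ (r -> s)) <-> s)) = False, ((s ^ q) & ((p ^ (r -> s)) <-> s) <-> s) = True, so the formula = False.
Row p=True, q=True, r=False, s=True: ((s ^ q) & ((p ^ (r -> s)) <-> s)) = False, ((s ^ q) & ((p ^ (r -> s)) <-> s) <-> s) = False, so the formula = True.
Row p=True, q=False, r=False, s=False: ((s ^ q) & ((p ^ (r -> s)) <-> s)) = False, ((s ^ q) & ((p ^ (r -> s)) <-> s) <-> s) = True, so the formula = False.
Row p=False, q=True, r=True, s=True: ((s ^ q) & ((p ^ (r -> s)) <-> s)) = False, ((s ^ q) & ((p ^ (r -> s)) <-> s) <-> s) = False, so the formula = True.
Row p=False, q=True, r=True, s=False: ((s ^ q) & ((p ^ (r -> s)) <-> s)) = True, ((s ^ q) & ((p ^ (r -> s)) <-> s) <-> s) = False, so the formula = True.
Row p=False, q=True, r=False, s=True: ((s ^ q) & ((p ^ (r -> s)) <-> s)) = False, ((s ^ q) & ((p ^ (r -> s)) <-> s) <-> s) = False, so the formula = True.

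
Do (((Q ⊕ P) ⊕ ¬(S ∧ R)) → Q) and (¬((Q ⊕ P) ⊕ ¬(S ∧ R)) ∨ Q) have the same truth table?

equivalent

P | Q | R | S | φ | ψ
- | - | - | - | - | -
1 | 1 | 1 | 1 | 1 | 1
1 | 1 | 1 | 0 | 1 | 1
1 | 1 | 0 | 1 | 1 | 1
1 | 1 | 0 | 0 | 1 | 1
1 | 0 | 1 | 1 | 0 | 0
1 | 0 | 1 | 0 | 1 | 1
1 | 0 | 0 | 1 | 1 | 1
1 | 0 | 0 | 0 | 1 | 1
0 | 1 | 1 | 1 | 1 | 1
0 | 1 | 1 | 0 | 1 | 1
0 | 1 | 0 | 1 | 1 | 1
0 | 1 | 0 | 0 | 1 | 1
0 | 0 | 1 | 1 | 1 | 1
0 | 0 | 1 | 0 | 0 | 0
0 | 0 | 0 | 1 | 0 | 0
0 | 0 | 0 | 0 | 0 | 0
The columns for φ and ψ agree on every row, so they are logically equivalent.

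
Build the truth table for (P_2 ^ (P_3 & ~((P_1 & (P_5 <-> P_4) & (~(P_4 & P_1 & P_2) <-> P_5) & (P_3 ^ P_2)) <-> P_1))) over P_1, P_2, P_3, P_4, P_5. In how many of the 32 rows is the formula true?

P_1 | P_2 | P_3 | P_4 | P_5 | φ
--- | --- | --- | --- | --- | -
 F  |  F  |  F  |  F  |  F  | F
 F  |  F  |  F  |  F  |  T  | F
 F  |  F  |  F  |  T  |  F  | F
 F  |  F  |  F  |  T  |  T  | F
 F  |  F  |  T  |  F  |  F  | F
 F  |  F  |  T  |  F  |  T  | F
 F  |  F  |  T  |  T  |  F  | F
 F  |  F  |  T  |  T  |  T  | F
 F  |  T  |  F  |  F  |  F  | T
 F  |  T  |  F  |  F  |  T  | T
 F  |  T  |  F  |  T  |  F  | T
 F  |  T  |  F  |  T  |  T  | T
 F  |  T  |  T  |  F  |  F  | T
 F  |  T  |  T  |  F  |  T  | T
 F  |  T  |  T  |  T  |  F  | T
 F  |  T  |  T  |  T  |  T  | T
 T  |  F  |  F  |  F  |  F  | F
 T  |  F  |  F  |  F  |  T  | F
 T  |  F  |  F  |  T  |  F  | F
 T  |  F  |  F  |  T  |  T  | F
 T  |  F  |  T  |  F  |  F  | T
 T  |  F  |  T  |  F  |  T  | T
 T  |  F  |  T  |  T  |  F  | T
 T  |  F  |  T  |  T  |  T  | F
 T  |  T  |  F  |  F  |  F  | T
 T  |  T  |  F  |  F  |  T  | T
 T  |  T  |  F  |  T  |  F  | T
 T  |  T  |  F  |  T  |  T  | T
 T  |  T  |  T  |  F  |  F  | F
 T  |  T  |  T  |  F  |  T  | F
 T  |  T  |  T  |  T  |  F  | F
 T  |  T  |  T  |  T  |  T  | F
The formula is true on 15 of the 32 rows.

15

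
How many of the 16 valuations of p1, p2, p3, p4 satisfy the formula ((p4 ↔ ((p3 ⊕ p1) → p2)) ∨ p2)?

12

  p1  |   p2  |   p3  |   p4  | ((p4 ↔ ((p3 ⊕ p1) → p2)) ∨ p2)
----- | ----- | ----- | ----- | ------------------------------
 True |  True |  True |  True |              True             
 True |  True |  True | False |              True             
 True |  True | False |  True |              True             
 True |  True | False | False |              True             
 True | False |  True |  True |              True             
 True | False |  True | False |             False             
 True | False | False |  True |             False             
 True | False | False | False |              True             
False |  True |  True |  True |              True             
False |  True |  True | False |              True             
False |  True | False |  True |              True             
False |  True | False | False |              True             
False | False |  True |  True |             False             
False | False |  True | False |              True             
False | False | False |  True |              True             
False | False | False | False |             False             
The formula is true on 12 of the 16 rows.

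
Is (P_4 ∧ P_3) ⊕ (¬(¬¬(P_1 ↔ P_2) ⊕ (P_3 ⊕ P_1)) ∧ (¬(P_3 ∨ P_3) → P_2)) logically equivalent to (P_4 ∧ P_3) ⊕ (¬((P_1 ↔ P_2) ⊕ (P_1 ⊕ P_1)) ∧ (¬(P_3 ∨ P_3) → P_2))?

not equivalent

P_1 | P_2 | P_3 | P_4 || φ | ψ
 1  |  1  |  1  |  1  || 1 | 1
 1  |  1  |  1  |  0  || 0 | 0
 1  |  1  |  0  |  1  || 1 | 0
 1  |  1  |  0  |  0  || 1 | 0
 1  |  0  |  1  |  1  || 0 | 0
 1  |  0  |  1  |  0  || 1 | 1
 1  |  0  |  0  |  1  || 0 | 0
 1  |  0  |  0  |  0  || 0 | 0
 0  |  1  |  1  |  1  || 1 | 0
 0  |  1  |  1  |  0  || 0 | 1
 0  |  1  |  0  |  1  || 1 | 1
 0  |  1  |  0  |  0  || 1 | 1
 0  |  0  |  1  |  1  || 0 | 1
 0  |  0  |  1  |  0  || 1 | 0
 0  |  0  |  0  |  1  || 0 | 0
 0  |  0  |  0  |  0  || 0 | 0
The columns differ at P_1=1, P_2=1, P_3=0, P_4=1 (φ=1, ψ=0), so they are not equivalent.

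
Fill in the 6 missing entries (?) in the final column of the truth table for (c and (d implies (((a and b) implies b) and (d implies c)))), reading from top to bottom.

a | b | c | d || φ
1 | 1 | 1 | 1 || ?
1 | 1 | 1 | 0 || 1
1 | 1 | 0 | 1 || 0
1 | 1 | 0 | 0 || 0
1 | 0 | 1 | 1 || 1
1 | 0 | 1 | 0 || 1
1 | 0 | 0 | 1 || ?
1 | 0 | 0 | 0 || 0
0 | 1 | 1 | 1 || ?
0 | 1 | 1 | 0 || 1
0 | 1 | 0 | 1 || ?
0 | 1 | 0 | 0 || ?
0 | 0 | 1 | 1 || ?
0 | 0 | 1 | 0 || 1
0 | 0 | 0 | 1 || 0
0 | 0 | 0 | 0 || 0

1, 0, 1, 0, 0, 1

Row a=1, b=1, c=1, d=1: (d implies (((a and b) implies b) and (d implies c))) = 1, so the formula = 1.
Row a=1, b=0, c=0, d=1: (d implies (((a and b) implies b) and (d implies c))) = 0, so the formula = 0.
Row a=0, b=1, c=1, d=1: (d implies (((a and b) implies b) and (d implies c))) = 1, so the formula = 1.
Row a=0, b=1, c=0, d=1: (d implies (((a and b) implies b) and (d implies c))) = 0, so the formula = 0.
Row a=0, b=1, c=0, d=0: (d implies (((a and b) implies b) and (d implies c))) = 1, so the formula = 0.
Row a=0, b=0, c=1, d=1: (d implies (((a and b) implies b) and (d implies c))) = 1, so the formula = 1.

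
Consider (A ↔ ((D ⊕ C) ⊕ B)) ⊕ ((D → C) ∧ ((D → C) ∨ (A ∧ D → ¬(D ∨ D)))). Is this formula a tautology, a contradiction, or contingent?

A | B | C | D | φ
- | - | - | - | -
T | T | T | T | F
T | T | T | F | T
T | T | F | T | F
T | T | F | F | F
T | F | T | T | T
T | F | T | F | F
T | F | F | T | T
T | F | F | F | T
F | T | T | T | T
F | T | T | F | F
F | T | F | T | T
F | T | F | F | T
F | F | T | T | F
F | F | T | F | T
F | F | F | T | F
F | F | F | F | F
8 of 16 rows are T, so the formula is contingent.

contingent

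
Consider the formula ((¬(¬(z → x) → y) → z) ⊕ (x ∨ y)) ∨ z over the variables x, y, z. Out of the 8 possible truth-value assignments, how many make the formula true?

x  y  z  |  (z → x)  ¬(z → x)  (¬(z → x) → y)  ¬(¬(z → x) → y)  (¬(¬(z → x) → y) → z)  (x ∨ y)  φ
F  F  F  |     T        F            T                F                   T               F     T
F  F  T  |     F        T            F                T                   T               F     T
F  T  F  |     T        F            T                F                   T               T     F
F  T  T  |     F        T            T                F                   T               T     T
T  F  F  |     T        F            T                F                   T               T     F
T  F  T  |     T        F            T                F                   T               T     T
T  T  F  |     T        F            T                F                   T               T     F
T  T  T  |     T        F            T                F                   T               T     T
The formula is true on 5 of the 8 rows.

5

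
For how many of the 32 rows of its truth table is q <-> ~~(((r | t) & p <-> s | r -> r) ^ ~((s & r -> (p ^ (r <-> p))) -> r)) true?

  p   |   q   |   r   |   s   |   t   |   φ  
----- | ----- | ----- | ----- | ----- | -----
 True |  True |  True |  True |  True |  True
 True |  True |  True |  True | False |  True
 True |  True |  True | False |  True |  True
 True |  True |  True | False | False |  True
 True |  True | False |  True |  True |  True
 True |  True | False |  True | False | False
 True |  True | False | False |  True | False
 True |  True | False | False | False |  True
 True | False |  True |  True |  True | False
 True | False |  True |  True | False | False
 True | False |  True | False |  True | False
 True | False |  True | False | False | False
 True | False | False |  True |  True | False
 True | False | False |  True | False |  True
 True | False | False | False |  True |  True
 True | False | False | False | False | False
False |  True |  True |  True |  True | False
False |  True |  True |  True | False | False
False |  True |  True | False |  True | False
False |  True |  True | False | False | False
False |  True | False |  True |  True | False
False |  True | False |  True | False | False
False |  True | False | False |  True |  True
False |  True | False | False | False |  True
False | False |  True |  True |  True |  True
False | False |  True |  True | False |  True
False | False |  True | False |  True |  True
False | False |  True | False | False |  True
False | False | False |  True |  True |  True
False | False | False |  True | False |  True
False | False | False | False |  True | False
False | False | False | False | False | False
The formula is true on 16 of the 32 rows.

16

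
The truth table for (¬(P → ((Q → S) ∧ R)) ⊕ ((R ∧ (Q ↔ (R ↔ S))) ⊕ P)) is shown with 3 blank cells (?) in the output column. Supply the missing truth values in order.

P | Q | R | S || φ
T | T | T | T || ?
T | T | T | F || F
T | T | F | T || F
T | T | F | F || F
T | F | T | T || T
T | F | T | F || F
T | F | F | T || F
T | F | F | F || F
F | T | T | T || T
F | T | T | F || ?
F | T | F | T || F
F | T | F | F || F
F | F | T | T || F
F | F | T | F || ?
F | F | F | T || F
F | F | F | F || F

F, F, T

Row P=T, Q=T, R=T, S=T: ¬(P → ((Q → S) ∧ R)) = F, ((R ∧ (Q ↔ (R ↔ S))) ⊕ P) = F, so the formula = F.
Row P=F, Q=T, R=T, S=F: ¬(P → ((Q → S) ∧ R)) = F, ((R ∧ (Q ↔ (R ↔ S))) ⊕ P) = F, so the formula = F.
Row P=F, Q=F, R=T, S=F: ¬(P → ((Q → S) ∧ R)) = F, ((R ∧ (Q ↔ (R ↔ S))) ⊕ P) = T, so the formula = T.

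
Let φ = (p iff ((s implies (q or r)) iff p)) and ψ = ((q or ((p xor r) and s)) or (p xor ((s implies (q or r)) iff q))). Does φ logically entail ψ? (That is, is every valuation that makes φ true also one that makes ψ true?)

no

p | q | r | s | φ | ψ
- | - | - | - | - | -
T | T | T | T | T | T
T | T | T | F | T | T
T | T | F | T | T | T
T | T | F | F | T | T
T | F | T | T | T | T
T | F | T | F | T | T
T | F | F | T | F | T
T | F | F | F | T | T
F | T | T | T | T | T
F | T | T | F | T | T
F | T | F | T | T | T
F | T | F | F | T | T
F | F | T | T | T | T
F | F | T | F | T | F
F | F | F | T | F | T
F | F | F | F | T | F
At p=F, q=F, r=T, s=F we have φ true but ψ false, so φ does not entail ψ.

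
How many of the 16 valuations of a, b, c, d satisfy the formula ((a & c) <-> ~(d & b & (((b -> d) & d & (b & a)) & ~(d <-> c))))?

  a   |   b   |   c   |   d   || (a & c) | (b -> d) | (b & a) | ((b -> d) & d & (b & a)) | (d <-> c) | ~(d <-> c) |   φ  
 True |  True |  True |  True ||   True  |   True   |   True  |           True           |    True   |   False    |  True
 True |  True |  True | False ||   True  |  False   |   True  |          False           |   False   |    True    |  True
 True |  True | False |  True ||  False  |   True   |   True  |           True           |   False   |    True    |  True
 True |  True | False | False ||  False  |  False   |   True  |          False           |    True   |   False    | False
 True | False |  True |  True ||   True  |   True   |  False  |          False           |    True   |   False    |  True
 True | False |  True | False ||   True  |   True   |  False  |          False           |   False   |    True    |  True
 True | False | False |  True ||  False  |   True   |  False  |          False           |   False   |    True    | False
 True | False | False | False ||  False  |   True   |  False  |          False           |    True   |   False    | False
False |  True |  True |  True ||  False  |   True   |  False  |          False           |    True   |   False    | False
False |  True |  True | False ||  False  |  False   |  False  |          False           |   False   |    True    | False
False |  True | False |  True ||  False  |   True   |  False  |          False           |   False   |    True    | False
False |  True | False | False ||  False  |  False   |  False  |          False           |    True   |   False    | False
False | False |  True |  True ||  False  |   True   |  False  |          False           |    True   |   False    | False
False | False |  True | False ||  False  |   True   |  False  |          False           |   False   |    True    | False
False | False | False |  True ||  False  |   True   |  False  |          False           |   False   |    True    | False
False | False | False | False ||  False  |   True   |  False  |          False           |    True   |   False    | False
The formula is true on 5 of the 16 rows.

5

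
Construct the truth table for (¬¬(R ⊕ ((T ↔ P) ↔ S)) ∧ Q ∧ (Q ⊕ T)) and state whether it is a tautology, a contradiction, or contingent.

P | Q | R | S | T | φ
- | - | - | - | - | -
T | T | T | T | T | F
T | T | T | T | F | T
T | T | T | F | T | F
T | T | T | F | F | F
T | T | F | T | T | F
T | T | F | T | F | F
T | T | F | F | T | F
T | T | F | F | F | T
T | F | T | T | T | F
T | F | T | T | F | F
T | F | T | F | T | F
T | F | T | F | F | F
T | F | F | T | T | F
T | F | F | T | F | F
T | F | F | F | T | F
T | F | F | F | F | F
F | T | T | T | T | F
F | T | T | T | F | F
F | T | T | F | T | F
F | T | T | F | F | T
F | T | F | T | T | F
F | T | F | T | F | T
F | T | F | F | T | F
F | T | F | F | F | F
F | F | T | T | T | F
F | F | T | T | F | F
F | F | T | F | T | F
F | F | T | F | F | F
F | F | F | T | T | F
F | F | F | T | F | F
F | F | F | F | T | F
F | F | F | F | F | F
4 of 32 rows are T, so the formula is contingent.

contingent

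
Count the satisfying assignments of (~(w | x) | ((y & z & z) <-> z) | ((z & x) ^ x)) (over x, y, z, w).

x  y  z  w     (w | x)  ~(w | x)  (y & z & z)  ((y & z & z) <-> z)  (z & x)  ((z & x) ^ x)  φ
T  T  T  T        T        F           T                T              T           F        T
T  T  T  F        T        F           T                T              T           F        T
T  T  F  T        T        F           F                T              F           T        T
T  T  F  F        T        F           F                T              F           T        T
T  F  T  T        T        F           F                F              T           F        F
T  F  T  F        T        F           F                F              T           F        F
T  F  F  T        T        F           F                T              F           T        T
T  F  F  F        T        F           F                T              F           T        T
F  T  T  T        T        F           T                T              F           F        T
F  T  T  F        F        T           T                T              F           F        T
F  T  F  T        T        F           F                T              F           F        T
F  T  F  F        F        T           F                T              F           F        T
F  F  T  T        T        F           F                F              F           F        F
F  F  T  F        F        T           F                F              F           F        T
F  F  F  T        T        F           F                T              F           F        T
F  F  F  F        F        T           F                T              F           F        T
The formula is true on 13 of the 16 rows.

13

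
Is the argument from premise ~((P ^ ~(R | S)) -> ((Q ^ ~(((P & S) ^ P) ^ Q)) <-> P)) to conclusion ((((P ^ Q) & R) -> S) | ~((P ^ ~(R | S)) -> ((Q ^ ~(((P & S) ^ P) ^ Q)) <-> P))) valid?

  P   |   Q   |   R   |   S   ||   φ   |   ψ  
 True |  True |  True |  True || False |  True
 True |  True |  True | False ||  True |  True
 True |  True | False |  True || False |  True
 True |  True | False | False || False |  True
 True | False |  True |  True || False |  True
 True | False |  True | False ||  True |  True
 True | False | False |  True || False |  True
 True | False | False | False || False |  True
False |  True |  True |  True || False |  True
False |  True |  True | False || False | False
False |  True | False |  True || False |  True
False |  True | False | False ||  True |  True
False | False |  True |  True || False |  True
False | False |  True | False || False |  True
False | False | False |  True || False |  True
False | False | False | False ||  True |  True
In every row where φ is true, ψ is also true, so φ ⊨ ψ.

yes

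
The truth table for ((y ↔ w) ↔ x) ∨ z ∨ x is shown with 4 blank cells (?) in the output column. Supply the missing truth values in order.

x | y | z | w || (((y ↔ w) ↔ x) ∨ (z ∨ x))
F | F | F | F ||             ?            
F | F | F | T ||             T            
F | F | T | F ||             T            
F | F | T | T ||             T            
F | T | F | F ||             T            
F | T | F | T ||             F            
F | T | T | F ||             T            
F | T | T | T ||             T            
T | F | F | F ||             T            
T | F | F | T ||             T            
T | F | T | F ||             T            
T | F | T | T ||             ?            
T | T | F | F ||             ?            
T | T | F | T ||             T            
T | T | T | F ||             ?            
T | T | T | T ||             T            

Row x=F, y=F, z=F, w=F: ((y ↔ w) ↔ x) = F, (z ∨ x) = F, so (((y ↔ w) ↔ x) ∨ (z ∨ x)) = F.
Row x=T, y=F, z=T, w=T: ((y ↔ w) ↔ x) = F, (z ∨ x) = T, so (((y ↔ w) ↔ x) ∨ (z ∨ x)) = T.
Row x=T, y=T, z=F, w=F: ((y ↔ w) ↔ x) = F, (z ∨ x) = T, so (((y ↔ w) ↔ x) ∨ (z ∨ x)) = T.
Row x=T, y=T, z=T, w=F: ((y ↔ w) ↔ x) = F, (z ∨ x) = T, so (((y ↔ w) ↔ x) ∨ (z ∨ x)) = T.

F, T, T, T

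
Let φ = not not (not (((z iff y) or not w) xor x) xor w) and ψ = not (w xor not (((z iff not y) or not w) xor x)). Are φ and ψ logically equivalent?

x | y | z | w || φ | ψ
F | F | F | F || F | T
F | F | F | T || T | T
F | F | T | F || F | T
F | F | T | T || F | F
F | T | F | F || F | T
F | T | F | T || F | F
F | T | T | F || F | T
F | T | T | T || T | T
T | F | F | F || T | F
T | F | F | T || F | F
T | F | T | F || T | F
T | F | T | T || T | T
T | T | F | F || T | F
T | T | F | T || T | T
T | T | T | F || T | F
T | T | T | T || F | F
The columns differ at x=F, y=F, z=F, w=F (φ=F, ψ=T), so they are not equivalent.

not equivalent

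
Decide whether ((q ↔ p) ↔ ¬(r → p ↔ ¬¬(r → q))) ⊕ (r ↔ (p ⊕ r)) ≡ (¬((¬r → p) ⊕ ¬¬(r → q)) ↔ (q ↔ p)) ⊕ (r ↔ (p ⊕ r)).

p | q | r | φ | ψ
- | - | - | - | -
0 | 0 | 0 | 1 | 1
0 | 0 | 1 | 1 | 1
0 | 1 | 0 | 0 | 0
0 | 1 | 1 | 1 | 1
1 | 0 | 0 | 1 | 0
1 | 0 | 1 | 0 | 1
1 | 1 | 0 | 0 | 1
1 | 1 | 1 | 0 | 1
The columns differ at p=1, q=0, r=0 (φ=1, ψ=0), so they are not equivalent.

not equivalent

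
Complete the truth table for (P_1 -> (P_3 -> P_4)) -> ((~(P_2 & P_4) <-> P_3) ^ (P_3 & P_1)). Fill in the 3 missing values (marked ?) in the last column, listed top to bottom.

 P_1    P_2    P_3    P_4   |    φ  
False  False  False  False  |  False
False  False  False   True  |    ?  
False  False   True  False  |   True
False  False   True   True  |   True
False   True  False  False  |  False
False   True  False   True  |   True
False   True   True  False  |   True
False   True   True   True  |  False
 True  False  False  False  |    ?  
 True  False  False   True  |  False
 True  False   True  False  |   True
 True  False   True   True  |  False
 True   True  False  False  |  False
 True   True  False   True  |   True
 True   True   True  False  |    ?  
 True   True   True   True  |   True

Row P_1=False, P_2=False, P_3=False, P_4=True: (P_1 -> (P_3 -> P_4)) = True, ((~(P_2 & P_4) <-> P_3) ^ (P_3 & P_1)) = False, so the formula = False.
Row P_1=True, P_2=False, P_3=False, P_4=False: (P_1 -> (P_3 -> P_4)) = True, ((~(P_2 & P_4) <-> P_3) ^ (P_3 & P_1)) = False, so the formula = False.
Row P_1=True, P_2=True, P_3=True, P_4=False: (P_1 -> (P_3 -> P_4)) = False, ((~(P_2 & P_4) <-> P_3) ^ (P_3 & P_1)) = False, so the formula = True.

False, False, True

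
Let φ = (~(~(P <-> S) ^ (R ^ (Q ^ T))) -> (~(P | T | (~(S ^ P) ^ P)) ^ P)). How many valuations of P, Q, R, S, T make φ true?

26

P | Q | R | S | T || φ
1 | 1 | 1 | 1 | 1 || 1
1 | 1 | 1 | 1 | 0 || 1
1 | 1 | 1 | 0 | 1 || 1
1 | 1 | 1 | 0 | 0 || 1
1 | 1 | 0 | 1 | 1 || 1
1 | 1 | 0 | 1 | 0 || 1
1 | 1 | 0 | 0 | 1 || 1
1 | 1 | 0 | 0 | 0 || 1
1 | 0 | 1 | 1 | 1 || 1
1 | 0 | 1 | 1 | 0 || 1
1 | 0 | 1 | 0 | 1 || 1
1 | 0 | 1 | 0 | 0 || 1
1 | 0 | 0 | 1 | 1 || 1
1 | 0 | 0 | 1 | 0 || 1
1 | 0 | 0 | 0 | 1 || 1
1 | 0 | 0 | 0 | 0 || 1
0 | 1 | 1 | 1 | 1 || 0
0 | 1 | 1 | 1 | 0 || 1
0 | 1 | 1 | 0 | 1 || 1
0 | 1 | 1 | 0 | 0 || 0
0 | 1 | 0 | 1 | 1 || 1
0 | 1 | 0 | 1 | 0 || 1
0 | 1 | 0 | 0 | 1 || 0
0 | 1 | 0 | 0 | 0 || 1
0 | 0 | 1 | 1 | 1 || 1
0 | 0 | 1 | 1 | 0 || 1
0 | 0 | 1 | 0 | 1 || 0
0 | 0 | 1 | 0 | 0 || 1
0 | 0 | 0 | 1 | 1 || 0
0 | 0 | 0 | 1 | 0 || 1
0 | 0 | 0 | 0 | 1 || 1
0 | 0 | 0 | 0 | 0 || 0
The formula is true on 26 of the 32 rows.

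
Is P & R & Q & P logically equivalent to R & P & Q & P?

P  Q  R  |  φ  ψ
0  0  0  |  0  0
0  0  1  |  0  0
0  1  0  |  0  0
0  1  1  |  0  0
1  0  0  |  0  0
1  0  1  |  0  0
1  1  0  |  0  0
1  1  1  |  1  1
The columns for φ and ψ agree on every row, so they are logically equivalent.

equivalent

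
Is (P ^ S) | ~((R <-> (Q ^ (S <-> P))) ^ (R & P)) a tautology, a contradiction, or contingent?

contingent

P | Q | R | S || φ
0 | 0 | 0 | 0 || 1
0 | 0 | 0 | 1 || 1
0 | 0 | 1 | 0 || 0
0 | 0 | 1 | 1 || 1
0 | 1 | 0 | 0 || 0
0 | 1 | 0 | 1 || 1
0 | 1 | 1 | 0 || 1
0 | 1 | 1 | 1 || 1
1 | 0 | 0 | 0 || 1
1 | 0 | 0 | 1 || 1
1 | 0 | 1 | 0 || 1
1 | 0 | 1 | 1 || 1
1 | 1 | 0 | 0 || 1
1 | 1 | 0 | 1 || 0
1 | 1 | 1 | 0 || 1
1 | 1 | 1 | 1 || 0
12 of 16 rows are 1, so the formula is contingent.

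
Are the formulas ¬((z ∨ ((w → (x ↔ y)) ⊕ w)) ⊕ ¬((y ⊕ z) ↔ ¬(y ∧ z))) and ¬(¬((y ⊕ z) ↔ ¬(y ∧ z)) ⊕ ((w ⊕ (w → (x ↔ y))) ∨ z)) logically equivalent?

x | y | z | w | φ | ψ
- | - | - | - | - | -
0 | 0 | 0 | 0 | 1 | 1
0 | 0 | 0 | 1 | 0 | 0
0 | 0 | 1 | 0 | 0 | 0
0 | 0 | 1 | 1 | 0 | 0
0 | 1 | 0 | 0 | 0 | 0
0 | 1 | 0 | 1 | 0 | 0
0 | 1 | 1 | 0 | 0 | 0
0 | 1 | 1 | 1 | 0 | 0
1 | 0 | 0 | 0 | 1 | 1
1 | 0 | 0 | 1 | 1 | 1
1 | 0 | 1 | 0 | 0 | 0
1 | 0 | 1 | 1 | 0 | 0
1 | 1 | 0 | 0 | 0 | 0
1 | 1 | 0 | 1 | 1 | 1
1 | 1 | 1 | 0 | 0 | 0
1 | 1 | 1 | 1 | 0 | 0
The columns for φ and ψ agree on every row, so they are logically equivalent.

equivalent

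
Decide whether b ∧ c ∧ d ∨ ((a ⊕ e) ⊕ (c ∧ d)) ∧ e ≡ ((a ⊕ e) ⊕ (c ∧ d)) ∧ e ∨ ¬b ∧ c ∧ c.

a  b  c  d  e  |  φ  ψ
F  F  F  F  F  |  F  F
F  F  F  F  T  |  T  T
F  F  F  T  F  |  F  F
F  F  F  T  T  |  T  T
F  F  T  F  F  |  F  T
F  F  T  F  T  |  T  T
F  F  T  T  F  |  F  T
F  F  T  T  T  |  F  T
F  T  F  F  F  |  F  F
F  T  F  F  T  |  T  T
F  T  F  T  F  |  F  F
F  T  F  T  T  |  T  T
F  T  T  F  F  |  F  F
F  T  T  F  T  |  T  T
F  T  T  T  F  |  T  F
F  T  T  T  T  |  T  F
T  F  F  F  F  |  F  F
T  F  F  F  T  |  F  F
T  F  F  T  F  |  F  F
T  F  F  T  T  |  F  F
T  F  T  F  F  |  F  T
T  F  T  F  T  |  F  T
T  F  T  T  F  |  F  T
T  F  T  T  T  |  T  T
T  T  F  F  F  |  F  F
T  T  F  F  T  |  F  F
T  T  F  T  F  |  F  F
T  T  F  T  T  |  F  F
T  T  T  F  F  |  F  F
T  T  T  F  T  |  F  F
T  T  T  T  F  |  T  F
T  T  T  T  T  |  T  T
The columns differ at a=F, b=F, c=T, d=F, e=F (φ=F, ψ=T), so they are not equivalent.

not equivalent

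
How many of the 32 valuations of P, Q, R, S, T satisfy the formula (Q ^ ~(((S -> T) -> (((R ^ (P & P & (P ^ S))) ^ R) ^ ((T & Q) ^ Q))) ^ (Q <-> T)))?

P | Q | R | S | T | φ
- | - | - | - | - | -
F | F | F | F | F | F
F | F | F | F | T | T
F | F | F | T | F | T
F | F | F | T | T | T
F | F | T | F | F | F
F | F | T | F | T | T
F | F | T | T | F | T
F | F | T | T | T | T
F | T | F | F | F | T
F | T | F | F | T | T
F | T | F | T | F | T
F | T | F | T | T | T
F | T | T | F | F | T
F | T | T | F | T | T
F | T | T | T | F | T
F | T | T | T | T | T
T | F | F | F | F | T
T | F | F | F | T | F
T | F | F | T | F | T
T | F | F | T | T | T
T | F | T | F | F | T
T | F | T | F | T | F
T | F | T | T | F | T
T | F | T | T | T | T
T | T | F | F | F | F
T | T | F | F | T | F
T | T | F | T | F | T
T | T | F | T | T | T
T | T | T | F | F | F
T | T | T | F | T | F
T | T | T | T | F | T
T | T | T | T | T | T
The formula is true on 24 of the 32 rows.

24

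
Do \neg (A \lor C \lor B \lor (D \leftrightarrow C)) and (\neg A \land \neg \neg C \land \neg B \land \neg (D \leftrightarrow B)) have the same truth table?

not equivalent

  A      B      C      D    |    φ      ψ  
 True   True   True   True  |  False  False
 True   True   True  False  |  False  False
 True   True  False   True  |  False  False
 True   True  False  False  |  False  False
 True  False   True   True  |  False  False
 True  False   True  False  |  False  False
 True  False  False   True  |  False  False
 True  False  False  False  |  False  False
False   True   True   True  |  False  False
False   True   True  False  |  False  False
False   True  False   True  |  False  False
False   True  False  False  |  False  False
False  False   True   True  |  False   True
False  False   True  False  |  False  False
False  False  False   True  |   True  False
False  False  False  False  |  False  False
The columns differ at A=False, B=False, C=True, D=True (φ=False, ψ=True), so they are not equivalent.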